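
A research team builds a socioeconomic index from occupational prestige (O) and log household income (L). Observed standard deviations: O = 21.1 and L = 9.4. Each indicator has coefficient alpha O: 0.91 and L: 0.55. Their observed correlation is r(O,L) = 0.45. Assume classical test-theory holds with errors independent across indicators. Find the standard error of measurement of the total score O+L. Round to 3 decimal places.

8.935

Var(total) = 533.57 + 178.506 = 712.076.
True-score variance = 453.739 + 178.506 = 632.245, so reliability = 0.8879.
Error variance = 712.076 − 632.245 = 79.8309; SEM = √79.8309 = 8.935.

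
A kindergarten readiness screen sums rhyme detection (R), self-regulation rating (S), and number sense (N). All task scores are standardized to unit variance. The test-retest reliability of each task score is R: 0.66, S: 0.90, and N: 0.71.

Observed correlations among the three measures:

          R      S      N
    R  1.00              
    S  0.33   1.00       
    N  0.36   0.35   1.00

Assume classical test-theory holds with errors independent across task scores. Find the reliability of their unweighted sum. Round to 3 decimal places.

Var(R+S+N) = 3 + 2·[0.33 + 0.36 + 0.35] = 3 + 2.08 = 5.08.
Because errors are independent across components, Cov(Tᵢ,Tⱼ) = Cov(Xᵢ,Xⱼ); the off-diagonal part of the true-score variance is the same as above.
True-score variance = [0.66 + 0.90 + 0.71] + 2.08 = 2.27 + 2.08 = 4.35.
Reliability = 4.35 / 5.08 = 0.856.

0.856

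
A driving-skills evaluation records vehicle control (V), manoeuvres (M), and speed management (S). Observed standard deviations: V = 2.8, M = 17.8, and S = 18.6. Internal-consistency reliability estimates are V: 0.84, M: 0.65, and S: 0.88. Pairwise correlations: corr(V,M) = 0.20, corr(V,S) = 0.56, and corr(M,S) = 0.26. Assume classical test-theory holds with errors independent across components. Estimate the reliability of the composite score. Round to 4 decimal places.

Var(V+M+S) = 2.8² + 17.8² + 18.6² + 2·[2.8·17.8·0.20 + 2.8·18.6·0.56 + 17.8·18.6·0.26] = 670.64 + 250.427 = 921.067.
Because errors are independent across components, Cov(Tᵢ,Tⱼ) = Cov(Xᵢ,Xⱼ); the off-diagonal part of the true-score variance is the same as above.
True-score variance = [2.8²·0.84 + 17.8²·0.65 + 18.6²·0.88] + 250.427 = 516.976 + 250.427 = 767.404.
Reliability = 767.404 / 921.067 = 0.8332.

0.8332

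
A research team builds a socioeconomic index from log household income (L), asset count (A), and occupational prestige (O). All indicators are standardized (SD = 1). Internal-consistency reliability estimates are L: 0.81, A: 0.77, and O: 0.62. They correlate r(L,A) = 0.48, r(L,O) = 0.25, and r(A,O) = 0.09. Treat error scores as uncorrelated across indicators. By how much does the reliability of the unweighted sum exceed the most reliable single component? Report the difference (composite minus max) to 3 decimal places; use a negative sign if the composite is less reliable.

Var(sum) = 3 + 1.64 = 4.64; true-score variance = 2.2 + 1.64 = 3.84; composite reliability = 0.8276.
Max component reliability = 0.8100.
Difference = 0.8276 − 0.8100 = 0.018.

0.018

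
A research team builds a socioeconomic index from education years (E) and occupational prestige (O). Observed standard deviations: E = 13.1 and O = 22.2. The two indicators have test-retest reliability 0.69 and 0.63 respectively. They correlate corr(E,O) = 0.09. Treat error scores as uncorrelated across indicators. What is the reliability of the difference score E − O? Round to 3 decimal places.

0.615

Var(E−O) = 13.1² + 22.2² − 2·13.1·22.2·0.09 = 664.45 − 52.3476 = 612.102.
Because errors are independent across components, Cov(Tᵢ,Tⱼ) = Cov(Xᵢ,Xⱼ); the off-diagonal part of the true-score variance is the same as above.
True-score variance = [13.1²·0.69 + 22.2²·0.63] − 52.3476 = 428.9 − 52.3476 = 376.552.
Reliability = 376.552 / 612.102 = 0.615.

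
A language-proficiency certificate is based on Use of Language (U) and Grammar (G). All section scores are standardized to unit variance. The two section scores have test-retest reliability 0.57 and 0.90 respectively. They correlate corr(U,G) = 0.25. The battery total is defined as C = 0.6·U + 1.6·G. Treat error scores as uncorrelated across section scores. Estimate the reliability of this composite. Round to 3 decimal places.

Var(C) = 0.6² + 1.6² + 2·[0.96·0.25] = 2.92 + 0.48 = 3.4.
Because errors are independent across components, Cov(Tᵢ,Tⱼ) = Cov(Xᵢ,Xⱼ); the off-diagonal part of the true-score variance is the same as above.
True-score variance = [0.6²·0.57 + 1.6²·0.90] + 0.48 = 2.5092 + 0.48 = 2.9892.
Reliability = 2.9892 / 3.4 = 0.879.

0.879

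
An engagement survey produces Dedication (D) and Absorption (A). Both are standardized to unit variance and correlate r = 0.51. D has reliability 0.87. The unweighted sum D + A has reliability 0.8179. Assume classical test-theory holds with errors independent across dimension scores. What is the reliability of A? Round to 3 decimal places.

0.580

Var(D+A) = 2 + 2·0.51 = 3.020.
True-score variance = ρ_D + ρ_A + 2·0.51, so 0.8179 = (0.87 + ρ_A + 1.02) / 3.020.
ρ_A = 0.8179·3.020 − 0.87 − 1.02 = 0.580.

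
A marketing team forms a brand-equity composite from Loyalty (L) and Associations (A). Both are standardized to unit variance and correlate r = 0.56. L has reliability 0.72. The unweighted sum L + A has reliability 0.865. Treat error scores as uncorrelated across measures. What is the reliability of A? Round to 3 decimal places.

Var(L+A) = 2 + 2·0.56 = 3.120.
True-score variance = ρ_L + ρ_A + 2·0.56, so 0.865 = (0.72 + ρ_A + 1.12) / 3.120.
ρ_A = 0.865·3.120 − 0.72 − 1.12 = 0.859.

0.859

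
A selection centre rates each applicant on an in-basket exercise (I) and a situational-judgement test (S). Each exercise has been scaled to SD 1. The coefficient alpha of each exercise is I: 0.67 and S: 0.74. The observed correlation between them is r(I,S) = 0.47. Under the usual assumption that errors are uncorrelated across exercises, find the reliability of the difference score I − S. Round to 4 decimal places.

Var(I−S) = 1 + 1 − 2·0.47 = 2 − 0.94 = 1.06.
Because errors are independent across components, Cov(Tᵢ,Tⱼ) = Cov(Xᵢ,Xⱼ); the off-diagonal part of the true-score variance is the same as above.
True-score variance = [0.67 + 0.74] − 0.94 = 1.41 − 0.94 = 0.47.
Reliability = 0.47 / 1.06 = 0.4434.

0.4434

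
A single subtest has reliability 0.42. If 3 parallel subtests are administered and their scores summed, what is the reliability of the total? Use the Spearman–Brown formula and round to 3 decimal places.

0.685

ρ_k = kρ / (1 + (k−1)ρ) = 3·0.42 / (1 + 2·0.42) = 1.260 / 1.840 = 0.685.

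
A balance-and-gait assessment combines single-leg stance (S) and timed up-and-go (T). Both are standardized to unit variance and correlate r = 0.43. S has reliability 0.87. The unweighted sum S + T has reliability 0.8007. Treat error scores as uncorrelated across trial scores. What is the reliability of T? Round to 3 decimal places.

0.560

Var(S+T) = 2 + 2·0.43 = 2.860.
True-score variance = ρ_S + ρ_T + 2·0.43, so 0.8007 = (0.87 + ρ_T + 0.86) / 2.860.
ρ_T = 0.8007·2.860 − 0.87 − 0.86 = 0.560.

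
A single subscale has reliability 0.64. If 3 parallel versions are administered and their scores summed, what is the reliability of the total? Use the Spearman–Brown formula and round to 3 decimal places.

ρ_k = kρ / (1 + (k−1)ρ) = 3·0.64 / (1 + 2·0.64) = 1.920 / 2.280 = 0.842.

0.842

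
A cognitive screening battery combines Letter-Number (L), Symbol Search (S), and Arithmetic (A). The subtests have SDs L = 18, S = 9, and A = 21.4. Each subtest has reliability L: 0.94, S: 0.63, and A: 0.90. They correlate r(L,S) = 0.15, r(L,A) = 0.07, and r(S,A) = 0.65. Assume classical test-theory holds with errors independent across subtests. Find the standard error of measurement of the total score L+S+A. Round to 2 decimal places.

9.76

Var(total) = 862.96 + 352.908 = 1215.87.
True-score variance = 767.754 + 352.908 = 1120.66, so reliability = 0.9217.
Error variance = 1215.87 − 1120.66 = 95.206; SEM = √95.206 = 9.76.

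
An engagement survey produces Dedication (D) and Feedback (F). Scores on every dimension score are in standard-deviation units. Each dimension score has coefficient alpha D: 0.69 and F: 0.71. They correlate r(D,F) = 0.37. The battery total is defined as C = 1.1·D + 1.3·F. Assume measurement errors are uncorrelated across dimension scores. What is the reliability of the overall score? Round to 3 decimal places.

0.781

Var(C) = 1.1² + 1.3² + 2·[1.43·0.37] = 2.9 + 1.0582 = 3.9582.
Because errors are independent across components, Cov(Tᵢ,Tⱼ) = Cov(Xᵢ,Xⱼ); the off-diagonal part of the true-score variance is the same as above.
True-score variance = [1.1²·0.69 + 1.3²·0.71] + 1.0582 = 2.0348 + 1.0582 = 3.093.
Reliability = 3.093 / 3.9582 = 0.781.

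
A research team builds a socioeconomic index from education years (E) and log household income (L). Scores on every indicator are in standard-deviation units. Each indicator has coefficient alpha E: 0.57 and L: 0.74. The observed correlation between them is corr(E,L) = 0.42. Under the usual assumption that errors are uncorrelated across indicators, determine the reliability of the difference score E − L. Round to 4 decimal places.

Var(E−L) = 1 + 1 − 2·0.42 = 2 − 0.84 = 1.16.
Under uncorrelated errors the observed covariances equal the true-score covariances, so only the own-variance terms attenuate.
True-score variance = [0.57 + 0.74] − 0.84 = 1.31 − 0.84 = 0.47.
Reliability = 0.47 / 1.16 = 0.4052.

0.4052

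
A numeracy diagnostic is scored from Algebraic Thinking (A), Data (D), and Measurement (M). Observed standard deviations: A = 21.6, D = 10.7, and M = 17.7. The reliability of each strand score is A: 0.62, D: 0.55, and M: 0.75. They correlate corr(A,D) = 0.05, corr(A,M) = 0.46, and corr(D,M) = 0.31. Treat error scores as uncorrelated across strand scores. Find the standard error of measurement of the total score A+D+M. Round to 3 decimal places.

17.525

Var(total) = 894.34 + 492.268 = 1386.61.
True-score variance = 587.204 + 492.268 = 1079.47, so reliability = 0.7785.
Error variance = 1386.61 − 1079.47 = 307.136; SEM = √307.136 = 17.525.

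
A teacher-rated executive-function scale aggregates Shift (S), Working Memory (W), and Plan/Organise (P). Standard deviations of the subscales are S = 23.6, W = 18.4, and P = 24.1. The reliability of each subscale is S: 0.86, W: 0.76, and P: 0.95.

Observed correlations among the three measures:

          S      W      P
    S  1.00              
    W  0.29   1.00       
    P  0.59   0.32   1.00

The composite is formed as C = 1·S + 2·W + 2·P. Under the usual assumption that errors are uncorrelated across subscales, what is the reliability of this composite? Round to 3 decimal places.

0.928

Var(C) = 23.6² + 2²·18.4² + 2²·24.1² + 2·[2·23.6·18.4·0.29 + 2·23.6·24.1·0.59 + 4·18.4·24.1·0.32] = 4234.44 + 2981.2 = 7215.64.
Because errors are independent across components, Cov(Tᵢ,Tⱼ) = Cov(Xᵢ,Xⱼ); the off-diagonal part of the true-score variance is the same as above.
True-score variance = [23.6²·0.86 + 2²·18.4²·0.76 + 2²·24.1²·0.95] + 2981.2 = 3715.29 + 2981.2 = 6696.48.
Reliability = 6696.48 / 7215.64 = 0.928.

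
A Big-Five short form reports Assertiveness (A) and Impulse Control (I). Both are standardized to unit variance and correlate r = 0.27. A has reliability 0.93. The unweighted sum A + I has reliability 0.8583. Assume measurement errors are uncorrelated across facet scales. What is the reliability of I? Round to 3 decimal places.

Var(A+I) = 2 + 2·0.27 = 2.540.
True-score variance = ρ_A + ρ_I + 2·0.27, so 0.8583 = (0.93 + ρ_I + 0.54) / 2.540.
ρ_I = 0.8583·2.540 − 0.93 − 0.54 = 0.710.

0.710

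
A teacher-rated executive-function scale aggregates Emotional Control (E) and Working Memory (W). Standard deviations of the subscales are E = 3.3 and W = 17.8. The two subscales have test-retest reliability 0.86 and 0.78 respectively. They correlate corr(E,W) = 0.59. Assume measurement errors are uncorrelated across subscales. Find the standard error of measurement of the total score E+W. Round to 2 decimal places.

Var(total) = 327.73 + 69.3132 = 397.043.
True-score variance = 256.501 + 69.3132 = 325.814, so reliability = 0.8206.
Error variance = 397.043 − 325.814 = 71.2294; SEM = √71.2294 = 8.44.

8.44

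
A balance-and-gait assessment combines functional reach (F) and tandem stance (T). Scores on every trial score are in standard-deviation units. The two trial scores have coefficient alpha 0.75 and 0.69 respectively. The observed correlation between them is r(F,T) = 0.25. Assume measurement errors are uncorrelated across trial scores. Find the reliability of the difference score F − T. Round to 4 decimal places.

0.6267

Var(F−T) = 1 + 1 − 2·0.25 = 2 − 0.5 = 1.5.
Because errors are independent across components, Cov(Tᵢ,Tⱼ) = Cov(Xᵢ,Xⱼ); the off-diagonal part of the true-score variance is the same as above.
True-score variance = [0.75 + 0.69] − 0.5 = 1.44 − 0.5 = 0.94.
Reliability = 0.94 / 1.5 = 0.6267.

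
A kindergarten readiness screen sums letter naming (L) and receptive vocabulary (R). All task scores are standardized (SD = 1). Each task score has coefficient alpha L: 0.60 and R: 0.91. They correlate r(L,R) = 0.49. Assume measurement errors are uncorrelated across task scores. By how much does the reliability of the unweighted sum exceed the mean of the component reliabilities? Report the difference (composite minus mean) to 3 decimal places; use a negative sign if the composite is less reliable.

Var(sum) = 2 + 0.98 = 2.98; true-score variance = 1.51 + 0.98 = 2.49; composite reliability = 0.8356.
Mean component reliability = 0.7550.
Difference = 0.8356 − 0.7550 = 0.081.

0.081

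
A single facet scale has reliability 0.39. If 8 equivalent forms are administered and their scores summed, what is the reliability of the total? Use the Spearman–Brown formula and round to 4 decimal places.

ρ_k = kρ / (1 + (k−1)ρ) = 8·0.39 / (1 + 7·0.39) = 3.120 / 3.730 = 0.8365.

0.8365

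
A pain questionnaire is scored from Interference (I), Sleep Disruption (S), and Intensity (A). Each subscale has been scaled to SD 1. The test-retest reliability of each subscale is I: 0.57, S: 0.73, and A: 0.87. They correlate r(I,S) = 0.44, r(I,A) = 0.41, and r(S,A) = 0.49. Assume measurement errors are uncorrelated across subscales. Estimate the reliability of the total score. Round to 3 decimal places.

0.854

Var(I+S+A) = 3 + 2·[0.44 + 0.41 + 0.49] = 3 + 2.68 = 5.68.
With uncorrelated errors the cross-covariances are all true-score covariance, so they carry over unchanged; only the diagonal terms shrink to ρᵢσᵢ².
True-score variance = [0.57 + 0.73 + 0.87] + 2.68 = 2.17 + 2.68 = 4.85.
Reliability = 4.85 / 5.68 = 0.854.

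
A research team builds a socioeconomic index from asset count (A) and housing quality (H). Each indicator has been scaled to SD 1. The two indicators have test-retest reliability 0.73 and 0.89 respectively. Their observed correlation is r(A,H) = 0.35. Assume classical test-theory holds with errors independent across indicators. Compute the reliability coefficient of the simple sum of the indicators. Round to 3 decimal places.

0.859

Var(A+H) = 2 + 2·[0.35] = 2 + 0.7 = 2.7.
Under uncorrelated errors the observed covariances equal the true-score covariances, so only the own-variance terms attenuate.
True-score variance = [0.73 + 0.89] + 0.7 = 1.62 + 0.7 = 2.32.
Reliability = 2.32 / 2.7 = 0.859.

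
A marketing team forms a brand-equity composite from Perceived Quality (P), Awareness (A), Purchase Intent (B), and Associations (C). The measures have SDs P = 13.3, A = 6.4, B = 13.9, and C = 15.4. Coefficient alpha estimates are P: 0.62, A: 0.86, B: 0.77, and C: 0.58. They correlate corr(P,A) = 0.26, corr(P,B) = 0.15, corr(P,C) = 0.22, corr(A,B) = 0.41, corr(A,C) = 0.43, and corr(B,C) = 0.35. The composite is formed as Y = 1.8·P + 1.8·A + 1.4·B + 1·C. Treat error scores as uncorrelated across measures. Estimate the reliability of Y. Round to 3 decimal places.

Var(Y) = 1.8²·13.3² + 1.8²·6.4² + 1.4²·13.9² + 15.4² + 2·[3.24·13.3·6.4·0.26 + 2.52·13.3·13.9·0.15 + 1.8·13.3·15.4·0.22 + 2.52·6.4·13.9·0.41 + 1.8·6.4·15.4·0.43 + 1.4·13.9·15.4·0.35] = 1321.69 + 991.566 = 2313.25.
Under uncorrelated errors the observed covariances equal the true-score covariances, so only the own-variance terms attenuate.
True-score variance = [1.8²·13.3²·0.62 + 1.8²·6.4²·0.86 + 1.4²·13.9²·0.77 + 15.4²·0.58] + 991.566 = 898.613 + 991.566 = 1890.18.
Reliability = 1890.18 / 2313.25 = 0.817.

0.817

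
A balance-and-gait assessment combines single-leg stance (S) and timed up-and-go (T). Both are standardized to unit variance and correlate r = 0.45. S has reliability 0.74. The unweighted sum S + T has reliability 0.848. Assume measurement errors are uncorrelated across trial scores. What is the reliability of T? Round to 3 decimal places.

0.819

Var(S+T) = 2 + 2·0.45 = 2.900.
True-score variance = ρ_S + ρ_T + 2·0.45, so 0.848 = (0.74 + ρ_T + 0.90) / 2.900.
ρ_T = 0.848·2.900 − 0.74 − 0.90 = 0.819.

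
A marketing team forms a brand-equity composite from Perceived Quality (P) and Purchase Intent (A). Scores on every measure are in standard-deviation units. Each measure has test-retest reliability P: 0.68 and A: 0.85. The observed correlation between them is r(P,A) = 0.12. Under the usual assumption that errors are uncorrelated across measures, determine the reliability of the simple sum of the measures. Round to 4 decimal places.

0.7902

Var(P+A) = 2 + 2·[0.12] = 2 + 0.24 = 2.24.
Under uncorrelated errors the observed covariances equal the true-score covariances, so only the own-variance terms attenuate.
True-score variance = [0.68 + 0.85] + 0.24 = 1.53 + 0.24 = 1.77.
Reliability = 1.77 / 2.24 = 0.7902.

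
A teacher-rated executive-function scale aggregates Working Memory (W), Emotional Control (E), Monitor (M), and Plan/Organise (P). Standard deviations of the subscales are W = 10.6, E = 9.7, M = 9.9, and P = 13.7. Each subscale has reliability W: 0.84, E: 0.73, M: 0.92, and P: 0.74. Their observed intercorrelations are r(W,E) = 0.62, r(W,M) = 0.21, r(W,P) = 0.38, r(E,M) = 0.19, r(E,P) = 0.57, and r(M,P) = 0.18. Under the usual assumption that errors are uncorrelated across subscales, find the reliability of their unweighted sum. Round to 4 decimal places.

0.9011

Var(W+E+M+P) = 10.6² + 9.7² + 9.9² + 13.7² + 2·[10.6·9.7·0.62 + 10.6·9.9·0.21 + 10.6·13.7·0.38 + 9.7·9.9·0.19 + 9.7·13.7·0.57 + 9.9·13.7·0.18] = 492.15 + 518.752 = 1010.9.
Under uncorrelated errors the observed covariances equal the true-score covariances, so only the own-variance terms attenuate.
True-score variance = [10.6²·0.84 + 9.7²·0.73 + 9.9²·0.92 + 13.7²·0.74] + 518.752 = 392.128 + 518.752 = 910.88.
Reliability = 910.88 / 1010.9 = 0.9011.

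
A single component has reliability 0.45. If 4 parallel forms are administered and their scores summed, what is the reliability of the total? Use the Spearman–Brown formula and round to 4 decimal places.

0.7660

ρ_k = kρ / (1 + (k−1)ρ) = 4·0.45 / (1 + 3·0.45) = 1.800 / 2.350 = 0.7660.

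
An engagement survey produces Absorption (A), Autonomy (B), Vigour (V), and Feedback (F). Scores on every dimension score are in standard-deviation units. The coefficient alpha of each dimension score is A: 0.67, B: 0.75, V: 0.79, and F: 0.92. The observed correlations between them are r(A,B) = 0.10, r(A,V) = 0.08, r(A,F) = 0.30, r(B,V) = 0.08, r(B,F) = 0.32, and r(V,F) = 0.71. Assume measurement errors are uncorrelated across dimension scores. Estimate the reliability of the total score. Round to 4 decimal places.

0.8788

Var(A+B+V+F) = 4 + 2·[0.10 + 0.08 + 0.30 + 0.08 + 0.32 + 0.71] = 4 + 3.18 = 7.18.
Because errors are independent across components, Cov(Tᵢ,Tⱼ) = Cov(Xᵢ,Xⱼ); the off-diagonal part of the true-score variance is the same as above.
True-score variance = [0.67 + 0.75 + 0.79 + 0.92] + 3.18 = 3.13 + 3.18 = 6.31.
Reliability = 6.31 / 7.18 = 0.8788.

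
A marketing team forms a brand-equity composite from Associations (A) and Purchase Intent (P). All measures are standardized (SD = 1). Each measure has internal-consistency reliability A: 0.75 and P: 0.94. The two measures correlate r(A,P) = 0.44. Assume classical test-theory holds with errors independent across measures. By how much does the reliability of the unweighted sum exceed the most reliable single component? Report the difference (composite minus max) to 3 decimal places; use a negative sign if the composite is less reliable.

Var(sum) = 2 + 0.88 = 2.88; true-score variance = 1.69 + 0.88 = 2.57; composite reliability = 0.8924.
Max component reliability = 0.9400.
Difference = 0.8924 − 0.9400 = -0.048.

-0.048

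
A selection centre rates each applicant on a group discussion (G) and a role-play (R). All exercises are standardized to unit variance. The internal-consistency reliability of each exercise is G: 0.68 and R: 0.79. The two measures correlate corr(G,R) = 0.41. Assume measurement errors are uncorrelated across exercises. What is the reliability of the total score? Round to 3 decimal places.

Var(G+R) = 2 + 2·[0.41] = 2 + 0.82 = 2.82.
Under uncorrelated errors the observed covariances equal the true-score covariances, so only the own-variance terms attenuate.
True-score variance = [0.68 + 0.79] + 0.82 = 1.47 + 0.82 = 2.29.
Reliability = 2.29 / 2.82 = 0.812.

0.812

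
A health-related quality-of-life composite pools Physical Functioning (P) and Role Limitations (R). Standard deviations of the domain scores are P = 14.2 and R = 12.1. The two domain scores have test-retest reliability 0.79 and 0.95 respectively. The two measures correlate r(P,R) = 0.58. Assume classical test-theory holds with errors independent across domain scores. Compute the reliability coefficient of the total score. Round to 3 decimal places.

0.909

Var(P+R) = 14.2² + 12.1² + 2·[14.2·12.1·0.58] = 348.05 + 199.311 = 547.361.
Because errors are independent across components, Cov(Tᵢ,Tⱼ) = Cov(Xᵢ,Xⱼ); the off-diagonal part of the true-score variance is the same as above.
True-score variance = [14.2²·0.79 + 12.1²·0.95] + 199.311 = 298.385 + 199.311 = 497.696.
Reliability = 497.696 / 547.361 = 0.909.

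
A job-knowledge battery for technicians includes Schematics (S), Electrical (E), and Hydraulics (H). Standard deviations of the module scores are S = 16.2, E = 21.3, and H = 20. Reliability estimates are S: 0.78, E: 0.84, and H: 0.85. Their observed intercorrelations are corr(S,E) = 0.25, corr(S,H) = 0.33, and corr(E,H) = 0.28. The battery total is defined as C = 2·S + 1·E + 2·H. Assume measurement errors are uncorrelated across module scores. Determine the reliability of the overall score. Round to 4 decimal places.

0.8863

Var(C) = 2²·16.2² + 21.3² + 2²·20² + 2·[2·16.2·21.3·0.25 + 4·16.2·20·0.33 + 2·21.3·20·0.28] = 3103.45 + 1677.54 = 4780.99.
Because errors are independent across components, Cov(Tᵢ,Tⱼ) = Cov(Xᵢ,Xⱼ); the off-diagonal part of the true-score variance is the same as above.
True-score variance = [2²·16.2²·0.78 + 21.3²·0.84 + 2²·20²·0.85] + 1677.54 = 2559.91 + 1677.54 = 4237.45.
Reliability = 4237.45 / 4780.99 = 0.8863.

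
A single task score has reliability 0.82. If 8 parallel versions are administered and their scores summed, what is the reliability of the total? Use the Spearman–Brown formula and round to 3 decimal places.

ρ_k = kρ / (1 + (k−1)ρ) = 8·0.82 / (1 + 7·0.82) = 6.560 / 6.740 = 0.973.

0.973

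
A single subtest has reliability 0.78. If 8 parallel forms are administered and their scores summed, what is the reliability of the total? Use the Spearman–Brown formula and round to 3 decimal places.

ρ_k = kρ / (1 + (k−1)ρ) = 8·0.78 / (1 + 7·0.78) = 6.240 / 6.460 = 0.966.

0.966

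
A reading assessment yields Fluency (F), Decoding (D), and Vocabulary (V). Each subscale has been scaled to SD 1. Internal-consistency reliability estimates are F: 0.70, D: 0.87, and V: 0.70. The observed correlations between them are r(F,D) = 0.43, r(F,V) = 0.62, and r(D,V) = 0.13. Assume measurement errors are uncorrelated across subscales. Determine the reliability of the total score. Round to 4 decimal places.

0.8638

Var(F+D+V) = 3 + 2·[0.43 + 0.62 + 0.13] = 3 + 2.36 = 5.36.
Under uncorrelated errors the observed covariances equal the true-score covariances, so only the own-variance terms attenuate.
True-score variance = [0.70 + 0.87 + 0.70] + 2.36 = 2.27 + 2.36 = 4.63.
Reliability = 4.63 / 5.36 = 0.8638.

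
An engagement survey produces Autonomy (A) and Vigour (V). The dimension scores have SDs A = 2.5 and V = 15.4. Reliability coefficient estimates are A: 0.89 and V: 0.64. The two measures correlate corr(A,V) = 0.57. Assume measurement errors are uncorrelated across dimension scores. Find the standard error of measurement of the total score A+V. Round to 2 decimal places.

Var(total) = 243.41 + 43.89 = 287.3.
True-score variance = 157.345 + 43.89 = 201.235, so reliability = 0.7004.
Error variance = 287.3 − 201.235 = 86.0651; SEM = √86.0651 = 9.28.

9.28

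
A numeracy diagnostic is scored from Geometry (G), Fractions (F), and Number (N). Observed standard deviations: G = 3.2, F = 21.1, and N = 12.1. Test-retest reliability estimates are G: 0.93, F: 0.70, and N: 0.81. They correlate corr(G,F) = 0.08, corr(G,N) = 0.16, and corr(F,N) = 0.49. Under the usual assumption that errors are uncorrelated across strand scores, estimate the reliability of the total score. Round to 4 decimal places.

Var(G+F+N) = 3.2² + 21.1² + 12.1² + 2·[3.2·21.1·0.08 + 3.2·12.1·0.16 + 21.1·12.1·0.49] = 601.86 + 273.397 = 875.257.
With uncorrelated errors the cross-covariances are all true-score covariance, so they carry over unchanged; only the diagonal terms shrink to ρᵢσᵢ².
True-score variance = [3.2²·0.93 + 21.1²·0.70 + 12.1²·0.81] + 273.397 = 439.762 + 273.397 = 713.16.
Reliability = 713.16 / 875.257 = 0.8148.

0.8148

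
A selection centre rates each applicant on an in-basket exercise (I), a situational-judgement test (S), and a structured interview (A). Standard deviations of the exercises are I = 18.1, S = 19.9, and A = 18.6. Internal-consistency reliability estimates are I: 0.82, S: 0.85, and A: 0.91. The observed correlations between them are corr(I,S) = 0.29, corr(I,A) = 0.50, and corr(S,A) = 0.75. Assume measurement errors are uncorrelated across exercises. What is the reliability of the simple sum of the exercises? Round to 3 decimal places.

0.931

Var(I+S+A) = 18.1² + 19.9² + 18.6² + 2·[18.1·19.9·0.29 + 18.1·18.6·0.50 + 19.9·18.6·0.75] = 1069.58 + 1100.78 = 2170.36.
With uncorrelated errors the cross-covariances are all true-score covariance, so they carry over unchanged; only the diagonal terms shrink to ρᵢσᵢ².
True-score variance = [18.1²·0.82 + 19.9²·0.85 + 18.6²·0.91] + 1100.78 = 920.072 + 1100.78 = 2020.85.
Reliability = 2020.85 / 2170.36 = 0.931.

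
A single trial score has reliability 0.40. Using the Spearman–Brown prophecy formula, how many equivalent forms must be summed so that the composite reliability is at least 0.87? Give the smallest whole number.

11

k ≥ ρ*(1−ρ₁)/(ρ₁(1−ρ*)) = 0.87·0.60 / (0.40·0.13) = 10.038.
Smallest integer k = 11.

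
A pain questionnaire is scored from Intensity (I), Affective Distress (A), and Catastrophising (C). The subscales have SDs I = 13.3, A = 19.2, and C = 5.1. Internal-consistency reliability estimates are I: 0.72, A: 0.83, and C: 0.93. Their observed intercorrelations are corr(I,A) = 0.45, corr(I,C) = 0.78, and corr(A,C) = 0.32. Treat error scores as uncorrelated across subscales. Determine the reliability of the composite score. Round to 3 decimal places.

0.882

Var(I+A+C) = 13.3² + 19.2² + 5.1² + 2·[13.3·19.2·0.45 + 13.3·5.1·0.78 + 19.2·5.1·0.32] = 571.54 + 398.308 = 969.848.
Under uncorrelated errors the observed covariances equal the true-score covariances, so only the own-variance terms attenuate.
True-score variance = [13.3²·0.72 + 19.2²·0.83 + 5.1²·0.93] + 398.308 = 457.521 + 398.308 = 855.829.
Reliability = 855.829 / 969.848 = 0.882.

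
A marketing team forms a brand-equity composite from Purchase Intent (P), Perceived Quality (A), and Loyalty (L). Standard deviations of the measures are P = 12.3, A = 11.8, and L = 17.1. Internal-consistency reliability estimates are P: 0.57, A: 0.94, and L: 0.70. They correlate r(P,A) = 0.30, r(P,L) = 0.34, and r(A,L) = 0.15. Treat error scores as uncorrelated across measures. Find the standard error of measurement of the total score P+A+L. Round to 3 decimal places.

Var(total) = 582.94 + 290.642 = 873.582.
True-score variance = 421.808 + 290.642 = 712.45, so reliability = 0.8156.
Error variance = 873.582 − 712.45 = 161.132; SEM = √161.132 = 12.694.

12.694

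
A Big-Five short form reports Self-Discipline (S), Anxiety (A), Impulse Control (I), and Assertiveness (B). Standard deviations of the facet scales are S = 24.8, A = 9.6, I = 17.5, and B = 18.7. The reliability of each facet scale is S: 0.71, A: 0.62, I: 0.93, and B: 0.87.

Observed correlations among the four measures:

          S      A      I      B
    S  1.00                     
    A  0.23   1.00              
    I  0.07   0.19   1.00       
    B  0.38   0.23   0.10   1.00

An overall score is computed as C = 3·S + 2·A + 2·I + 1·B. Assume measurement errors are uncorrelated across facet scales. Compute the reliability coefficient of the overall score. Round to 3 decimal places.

0.814

Var(C) = 3²·24.8² + 2²·9.6² + 2²·17.5² + 18.7² + 2·[6·24.8·9.6·0.23 + 6·24.8·17.5·0.07 + 3·24.8·18.7·0.38 + 4·9.6·17.5·0.19 + 2·9.6·18.7·0.23 + 2·17.5·18.7·0.10] = 7478.69 + 2630.45 = 10109.1.
Because errors are independent across components, Cov(Tᵢ,Tⱼ) = Cov(Xᵢ,Xⱼ); the off-diagonal part of the true-score variance is the same as above.
True-score variance = [3²·24.8²·0.71 + 2²·9.6²·0.62 + 2²·17.5²·0.93 + 18.7²·0.87] + 2630.45 = 5602.14 + 2630.45 = 8232.59.
Reliability = 8232.59 / 10109.1 = 0.814.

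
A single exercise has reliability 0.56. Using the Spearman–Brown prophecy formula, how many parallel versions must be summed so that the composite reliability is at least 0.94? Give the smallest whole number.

13

k ≥ ρ*(1−ρ₁)/(ρ₁(1−ρ*)) = 0.94·0.44 / (0.56·0.06) = 12.310.
Smallest integer k = 13.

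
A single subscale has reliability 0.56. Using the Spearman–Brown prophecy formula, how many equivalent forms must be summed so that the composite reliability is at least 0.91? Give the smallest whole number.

k ≥ ρ*(1−ρ₁)/(ρ₁(1−ρ*)) = 0.91·0.44 / (0.56·0.09) = 7.944.
Smallest integer k = 8.

8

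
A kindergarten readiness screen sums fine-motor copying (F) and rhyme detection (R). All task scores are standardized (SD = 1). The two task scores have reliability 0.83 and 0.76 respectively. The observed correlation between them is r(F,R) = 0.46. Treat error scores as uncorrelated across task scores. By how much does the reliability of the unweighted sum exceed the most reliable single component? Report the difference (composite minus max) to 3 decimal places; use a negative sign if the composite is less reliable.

0.030

Var(sum) = 2 + 0.92 = 2.92; true-score variance = 1.59 + 0.92 = 2.51; composite reliability = 0.8596.
Max component reliability = 0.8300.
Difference = 0.8596 − 0.8300 = 0.030.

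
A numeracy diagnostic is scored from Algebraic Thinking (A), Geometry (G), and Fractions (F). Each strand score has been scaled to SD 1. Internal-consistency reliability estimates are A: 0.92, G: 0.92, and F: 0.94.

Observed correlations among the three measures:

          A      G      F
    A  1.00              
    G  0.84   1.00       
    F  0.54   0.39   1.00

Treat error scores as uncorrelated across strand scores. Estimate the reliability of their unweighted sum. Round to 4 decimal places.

0.9664

Var(A+G+F) = 3 + 2·[0.84 + 0.54 + 0.39] = 3 + 3.54 = 6.54.
Because errors are independent across components, Cov(Tᵢ,Tⱼ) = Cov(Xᵢ,Xⱼ); the off-diagonal part of the true-score variance is the same as above.
True-score variance = [0.92 + 0.92 + 0.94] + 3.54 = 2.78 + 3.54 = 6.32.
Reliability = 6.32 / 6.54 = 0.9664.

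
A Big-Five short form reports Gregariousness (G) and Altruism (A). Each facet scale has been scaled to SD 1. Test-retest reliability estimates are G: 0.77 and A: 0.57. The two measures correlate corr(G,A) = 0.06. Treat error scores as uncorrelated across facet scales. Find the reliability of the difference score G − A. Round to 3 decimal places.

Var(G−A) = 1 + 1 − 2·0.06 = 2 − 0.12 = 1.88.
Under uncorrelated errors the observed covariances equal the true-score covariances, so only the own-variance terms attenuate.
True-score variance = [0.77 + 0.57] − 0.12 = 1.34 − 0.12 = 1.22.
Reliability = 1.22 / 1.88 = 0.649.

0.649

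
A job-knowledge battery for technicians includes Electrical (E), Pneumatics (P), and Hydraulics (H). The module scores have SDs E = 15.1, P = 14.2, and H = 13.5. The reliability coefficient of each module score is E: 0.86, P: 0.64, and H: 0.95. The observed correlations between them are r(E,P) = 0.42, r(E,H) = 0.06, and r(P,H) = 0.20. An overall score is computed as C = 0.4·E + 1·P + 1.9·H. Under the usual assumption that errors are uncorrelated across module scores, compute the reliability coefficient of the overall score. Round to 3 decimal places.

0.902

Var(C) = 0.4²·15.1² + 14.2² + 1.9²·13.5² + 2·[0.4·15.1·14.2·0.42 + 0.76·15.1·13.5·0.06 + 1.9·14.2·13.5·0.20] = 896.044 + 236.328 = 1132.37.
With uncorrelated errors the cross-covariances are all true-score covariance, so they carry over unchanged; only the diagonal terms shrink to ρᵢσᵢ².
True-score variance = [0.4²·15.1²·0.86 + 14.2²·0.64 + 1.9²·13.5²·0.95] + 236.328 = 785.45 + 236.328 = 1021.78.
Reliability = 1021.78 / 1132.37 = 0.902.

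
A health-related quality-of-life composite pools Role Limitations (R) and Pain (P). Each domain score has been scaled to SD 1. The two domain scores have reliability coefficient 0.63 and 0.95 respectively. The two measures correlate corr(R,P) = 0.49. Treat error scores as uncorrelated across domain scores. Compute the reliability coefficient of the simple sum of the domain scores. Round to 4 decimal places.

0.8591

Var(R+P) = 2 + 2·[0.49] = 2 + 0.98 = 2.98.
With uncorrelated errors the cross-covariances are all true-score covariance, so they carry over unchanged; only the diagonal terms shrink to ρᵢσᵢ².
True-score variance = [0.63 + 0.95] + 0.98 = 1.58 + 0.98 = 2.56.
Reliability = 2.56 / 2.98 = 0.8591.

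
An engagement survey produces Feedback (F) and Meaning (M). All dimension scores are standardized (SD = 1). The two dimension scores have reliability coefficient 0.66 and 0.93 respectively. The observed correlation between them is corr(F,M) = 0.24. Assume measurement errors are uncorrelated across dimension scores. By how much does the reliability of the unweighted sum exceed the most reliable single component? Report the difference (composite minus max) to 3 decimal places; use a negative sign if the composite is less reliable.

-0.095

Var(sum) = 2 + 0.48 = 2.48; true-score variance = 1.59 + 0.48 = 2.07; composite reliability = 0.8347.
Max component reliability = 0.9300.
Difference = 0.8347 − 0.9300 = -0.095.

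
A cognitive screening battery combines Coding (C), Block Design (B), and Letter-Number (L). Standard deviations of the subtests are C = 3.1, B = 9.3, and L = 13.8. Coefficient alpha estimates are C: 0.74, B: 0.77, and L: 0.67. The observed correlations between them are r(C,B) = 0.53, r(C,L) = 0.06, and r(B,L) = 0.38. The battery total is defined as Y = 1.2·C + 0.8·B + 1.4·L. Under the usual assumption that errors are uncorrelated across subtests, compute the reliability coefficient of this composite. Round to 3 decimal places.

0.763

Var(Y) = 1.2²·3.1² + 0.8²·9.3² + 1.4²·13.8² + 2·[0.96·3.1·9.3·0.53 + 1.68·3.1·13.8·0.06 + 1.12·9.3·13.8·0.38] = 442.454 + 147.205 = 589.659.
With uncorrelated errors the cross-covariances are all true-score covariance, so they carry over unchanged; only the diagonal terms shrink to ρᵢσᵢ².
True-score variance = [1.2²·3.1²·0.74 + 0.8²·9.3²·0.77 + 1.4²·13.8²·0.67] + 147.205 = 302.948 + 147.205 = 450.153.
Reliability = 450.153 / 589.659 = 0.763.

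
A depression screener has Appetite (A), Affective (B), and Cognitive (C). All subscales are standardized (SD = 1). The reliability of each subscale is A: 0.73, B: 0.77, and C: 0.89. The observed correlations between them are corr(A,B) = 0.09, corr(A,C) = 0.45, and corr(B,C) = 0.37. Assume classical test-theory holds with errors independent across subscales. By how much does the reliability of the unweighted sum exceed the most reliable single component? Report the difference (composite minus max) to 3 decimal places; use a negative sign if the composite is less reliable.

Var(sum) = 3 + 1.82 = 4.82; true-score variance = 2.39 + 1.82 = 4.21; composite reliability = 0.8734.
Max component reliability = 0.8900.
Difference = 0.8734 − 0.8900 = -0.017.

-0.017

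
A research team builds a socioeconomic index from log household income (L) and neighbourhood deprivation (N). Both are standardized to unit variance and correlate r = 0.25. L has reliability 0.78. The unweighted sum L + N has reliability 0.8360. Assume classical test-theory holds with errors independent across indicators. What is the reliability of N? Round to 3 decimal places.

Var(L+N) = 2 + 2·0.25 = 2.500.
True-score variance = ρ_L + ρ_N + 2·0.25, so 0.8360 = (0.78 + ρ_N + 0.50) / 2.500.
ρ_N = 0.8360·2.500 − 0.78 − 0.50 = 0.810.

0.810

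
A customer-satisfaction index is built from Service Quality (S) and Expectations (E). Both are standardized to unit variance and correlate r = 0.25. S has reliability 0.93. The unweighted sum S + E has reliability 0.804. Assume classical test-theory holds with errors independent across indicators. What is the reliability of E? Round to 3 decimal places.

Var(S+E) = 2 + 2·0.25 = 2.500.
True-score variance = ρ_S + ρ_E + 2·0.25, so 0.804 = (0.93 + ρ_E + 0.50) / 2.500.
ρ_E = 0.804·2.500 − 0.93 − 0.50 = 0.580.

0.580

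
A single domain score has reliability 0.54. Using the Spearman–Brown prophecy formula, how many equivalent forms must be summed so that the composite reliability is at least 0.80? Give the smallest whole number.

4

k ≥ ρ*(1−ρ₁)/(ρ₁(1−ρ*)) = 0.80·0.46 / (0.54·0.20) = 3.407.
Smallest integer k = 4.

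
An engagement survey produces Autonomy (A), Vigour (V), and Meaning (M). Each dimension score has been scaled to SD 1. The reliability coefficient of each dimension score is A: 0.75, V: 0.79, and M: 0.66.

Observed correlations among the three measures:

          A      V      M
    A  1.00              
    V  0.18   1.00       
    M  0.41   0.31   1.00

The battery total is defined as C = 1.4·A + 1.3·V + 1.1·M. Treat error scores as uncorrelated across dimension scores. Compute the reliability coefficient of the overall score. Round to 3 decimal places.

Var(C) = 1.4² + 1.3² + 1.1² + 2·[1.82·0.18 + 1.54·0.41 + 1.43·0.31] = 4.86 + 2.8046 = 7.6646.
Under uncorrelated errors the observed covariances equal the true-score covariances, so only the own-variance terms attenuate.
True-score variance = [1.4²·0.75 + 1.3²·0.79 + 1.1²·0.66] + 2.8046 = 3.6037 + 2.8046 = 6.4083.
Reliability = 6.4083 / 7.6646 = 0.836.

0.836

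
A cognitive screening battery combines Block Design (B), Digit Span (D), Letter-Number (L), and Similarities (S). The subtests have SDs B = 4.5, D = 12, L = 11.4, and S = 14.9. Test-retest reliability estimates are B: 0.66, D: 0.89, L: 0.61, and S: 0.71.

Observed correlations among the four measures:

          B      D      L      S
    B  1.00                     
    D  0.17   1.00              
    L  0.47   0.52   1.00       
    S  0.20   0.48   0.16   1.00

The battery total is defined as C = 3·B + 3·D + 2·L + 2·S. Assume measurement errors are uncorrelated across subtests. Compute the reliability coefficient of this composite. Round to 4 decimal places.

Var(C) = 3²·4.5² + 3²·12² + 2²·11.4² + 2²·14.9² + 2·[9·4.5·12·0.17 + 6·4.5·11.4·0.47 + 6·4.5·14.9·0.20 + 6·12·11.4·0.52 + 6·12·14.9·0.48 + 4·11.4·14.9·0.16] = 2886.13 + 2716.43 = 5602.56.
Because errors are independent across components, Cov(Tᵢ,Tⱼ) = Cov(Xᵢ,Xⱼ); the off-diagonal part of the true-score variance is the same as above.
True-score variance = [3²·4.5²·0.66 + 3²·12²·0.89 + 2²·11.4²·0.61 + 2²·14.9²·0.71] + 2716.43 = 2221.34 + 2716.43 = 4937.77.
Reliability = 4937.77 / 5602.56 = 0.8813.

0.8813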